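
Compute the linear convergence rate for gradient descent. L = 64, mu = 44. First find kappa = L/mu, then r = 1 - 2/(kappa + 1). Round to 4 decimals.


Step 1: Compute the condition number.
kappa = L/mu = 64/44 = 1.4545
Step 2: Compute the convergence rate.
r = 1 - 2/(kappa + 1) = 1 - 2*mu/(L + mu) = (L - mu)/(L + mu) = 20/108 = 0.1852


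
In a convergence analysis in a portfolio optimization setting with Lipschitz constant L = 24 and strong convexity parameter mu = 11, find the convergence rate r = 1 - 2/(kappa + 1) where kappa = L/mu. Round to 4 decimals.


Step 1: Compute the condition number.
kappa = L/mu = 24/11 = 2.1818
Step 2: Compute the convergence rate.
r = 1 - 2/(kappa + 1) = 1 - 2*mu/(L + mu) = (L - mu)/(L + mu) = 13/35 = 0.3714


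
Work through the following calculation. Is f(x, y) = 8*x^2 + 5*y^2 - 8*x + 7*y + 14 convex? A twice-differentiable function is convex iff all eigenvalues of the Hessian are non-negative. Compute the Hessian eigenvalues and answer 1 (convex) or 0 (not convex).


The Hessian of f(x,y) = 8*x^2 + 5*y^2 - 8*x + 7*y + 14 is:
H = [[16, 0], [0, 10]]
Trace = 16 + 10 = 26
Determinant = 16*10 - (0)^2 = 160
Discriminant = (26)^2 - 4*160 = 36.0
Eigenvalues: lambda_1 = 10.0, lambda_2 = 16.0
The function is convex.

1


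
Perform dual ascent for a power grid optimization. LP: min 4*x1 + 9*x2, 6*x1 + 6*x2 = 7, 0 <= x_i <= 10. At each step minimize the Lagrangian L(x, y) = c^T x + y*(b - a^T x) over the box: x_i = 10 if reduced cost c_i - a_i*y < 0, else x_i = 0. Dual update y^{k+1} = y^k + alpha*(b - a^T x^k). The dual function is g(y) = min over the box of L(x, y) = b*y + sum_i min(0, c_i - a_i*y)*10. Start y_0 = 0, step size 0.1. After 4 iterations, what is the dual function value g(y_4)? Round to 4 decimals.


Dual ascent for LP: min 4*x1 + 9*x2, 6*x1 + 6*x2 = 7, 0 <= x_i <= 10
Step 1: y^k = 0.0, reduced costs: (4.0, 9.0)
  x^k = (0.0, 0.0), subgradient = b - a^T x = 7.0
  y^{k+1} = 0.0 + 0.1*7.0 = 0.7
Step 2: y^k = 0.7, reduced costs: (-0.2, 4.8)
  x^k = (10.0, 0.0), subgradient = b - a^T x = -53.0
  y^{k+1} = 0.7 + 0.1*-53.0 = -4.6
Step 3: y^k = -4.6, reduced costs: (31.6, 36.6)
  x^k = (0.0, 0.0), subgradient = b - a^T x = 7.0
  y^{k+1} = -4.6 + 0.1*7.0 = -3.9
Step 4: y^k = -3.9, reduced costs: (27.4, 32.4)
  x^k = (0.0, 0.0), subgradient = b - a^T x = 7.0
  y^{k+1} = -3.9 + 0.1*7.0 = -3.2
Dual objective at y_4 = -3.2: reduced costs (23.2, 28.2), box minimizer x = (0.0, 0.0)
g(y_4) = b*y + (c1 - a1*y)*x1 + (c2 - a2*y)*x2 = 7*(-3.2) + 23.2*0.0 + 28.2*0.0 = -22.4 + 0.0 + 0.0 = -22.4


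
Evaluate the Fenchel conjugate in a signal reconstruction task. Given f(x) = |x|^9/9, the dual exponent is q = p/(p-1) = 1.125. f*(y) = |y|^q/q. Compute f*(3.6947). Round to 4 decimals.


The conjugate exponent q satisfies 1/p + 1/q = 1.
p = 9, so q = 9/(9 - 1) = 1.125
|y|^q = 3.6947^1.125 = 4.3504
f*(3.6947) = 4.3504 / 1.125 = 3.867


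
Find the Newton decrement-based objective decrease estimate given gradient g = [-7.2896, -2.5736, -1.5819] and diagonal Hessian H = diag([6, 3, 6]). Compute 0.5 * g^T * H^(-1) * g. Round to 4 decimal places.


Step 1: H is diagonal, so H^(-1) * g = [-1.2149, -0.8579, -0.2637].
Step 2: g^T H^(-1) g = sum_i g_i^2 / H_ii
  = (-7.2896)^2/6 + (-2.5736)^2/3 + (-1.5819)^2/6
  = 8.8564 + 2.2078 + 0.4171 = 11.4813
Step 3: Objective decrease = 0.5 * g^T H^(-1) g = 5.7406


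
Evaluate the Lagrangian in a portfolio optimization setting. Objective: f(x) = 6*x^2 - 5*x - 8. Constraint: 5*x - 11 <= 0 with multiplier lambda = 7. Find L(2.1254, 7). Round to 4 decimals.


Step 1: Evaluate f(x).
f(2.1254) = 6*2.1254^2 - 5*2.1254 - 8 = 8.477
Step 2: Evaluate g(x).
g(2.1254) = 5*2.1254 - 11 = -0.373
Step 3: Compute Lagrangian.
L = 8.477 + 7*-0.373 = 5.866


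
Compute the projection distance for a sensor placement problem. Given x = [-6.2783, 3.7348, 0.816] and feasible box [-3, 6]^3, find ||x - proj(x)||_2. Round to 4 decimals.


Project each component onto [-3, 6].
clip(-6.2783) = -3.0, clip(3.7348) = 3.7348, clip(0.816) = 0.816
Projection = [-3.0, 3.7348, 0.816]
Squared diffs: [10.7473, 0.0, 0.0]
Distance = sqrt(10.7473) = 3.2783


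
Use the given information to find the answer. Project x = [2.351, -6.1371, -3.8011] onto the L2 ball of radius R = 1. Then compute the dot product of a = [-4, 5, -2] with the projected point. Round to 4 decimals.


Step 1: Compute ||x|| (intermediates to 6 decimals).
||x|| = sqrt(2.351^2 + (-6.1371)^2 + (-3.8011)^2) = 7.592072
Step 2: Project.
Since ||x|| > R, scale = R/||x|| = 1/7.592072 = 0.131716, proj(x) = scale * x
proj(x) = [0.309664, -0.808354, -0.500666]
Step 3: Dot product.
a^T * proj(x) = -4*0.309664 + 5*(-0.808354) - 2*(-0.500666) = -4.2791


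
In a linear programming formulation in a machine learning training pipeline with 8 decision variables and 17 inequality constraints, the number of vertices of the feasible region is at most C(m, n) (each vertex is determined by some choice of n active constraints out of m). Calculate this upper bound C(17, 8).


Each vertex corresponds to some choice of n active constraints out of m, so the number of vertices is at most C(m, n) = m! / (n!(m-n)!).
m = 17, n = 8
Numerator: 17 * 16 * 15 * 14 * 13 * 12 * 11 * 10
Denominator: 8! = 40320
C(17, 8) = 24310


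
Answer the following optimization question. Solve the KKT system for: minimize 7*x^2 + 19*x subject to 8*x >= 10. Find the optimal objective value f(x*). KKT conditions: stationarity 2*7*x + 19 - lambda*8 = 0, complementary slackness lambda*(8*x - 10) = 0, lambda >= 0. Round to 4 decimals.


Step 1: Try lambda = 0 (constraint inactive).
x_unc = -19/(2*7) = -1.3571
Check: 8*-1.3571 = -10.8568 < 10 -- violated!
Step 2: Constraint must be active: 8*x = 10
x* = 10/8 = 1.25
lambda = (2*7*1.25 + 19)/8 = 4.5625
Step 3: Compute optimal value.
f(x*) = 7*1.25^2 + 19*1.25 = 34.6875


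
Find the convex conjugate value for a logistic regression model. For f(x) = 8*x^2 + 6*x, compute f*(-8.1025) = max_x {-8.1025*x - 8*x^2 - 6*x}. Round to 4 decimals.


f*(y) = sup_x {y*x - a*x^2 - b*x} = sup_x {(y-b)*x - a*x^2}
FOC: (y - b) - 2a*x = 0 => x* = (y - b)/(2a)
x* = (-8.1025 - 6)/(2*8) = -0.8814
f*(-8.1025) = (y-b)^2/(4a) = (-8.1025 - 6)^2/(4*8)
= 198.8805/32 = 6.215


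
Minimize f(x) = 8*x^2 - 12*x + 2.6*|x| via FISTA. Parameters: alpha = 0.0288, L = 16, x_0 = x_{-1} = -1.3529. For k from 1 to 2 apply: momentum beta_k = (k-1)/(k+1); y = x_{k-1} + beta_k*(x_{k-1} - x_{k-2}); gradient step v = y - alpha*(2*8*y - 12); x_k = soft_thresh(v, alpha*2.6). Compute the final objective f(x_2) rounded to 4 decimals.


FISTA on f(x) = 8*x^2 - 12*x + 2.6*|x|
L = 16, alpha = 0.0288
Iteration 1: beta = 0.0, y = -1.3529 + 0.0*(-1.3529 + 1.3529) = -1.3529
  grad(y) = -33.6464, v = y - alpha*grad = -0.3839
  prox(v) = soft_thresh(-0.3839, 0.0749) = -0.309
Iteration 2: beta = 0.3333, y = -0.309 + 0.3333*(-0.309 + 1.3529) = 0.039
  grad(y) = -11.3766, v = y - alpha*grad = 0.3666
  prox(v) = soft_thresh(0.3666, 0.0749) = 0.2917
f(x_2) = 8*0.2917^2 - 12*0.2917 + 2.6*|0.2917| = -2.0614


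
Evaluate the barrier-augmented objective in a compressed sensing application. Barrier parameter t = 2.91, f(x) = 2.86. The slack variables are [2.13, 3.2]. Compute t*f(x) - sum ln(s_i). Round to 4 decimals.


Step 1: Compute log-barrier.
ln values: [0.7561, 1.1632]
phi = -(0.7561 + 1.1632) = -1.9193
Step 2: Compute augmented objective.
t*f(x) = 2.91*2.86 = 8.3226
Total = 8.3226 - 1.9193 = 6.4033


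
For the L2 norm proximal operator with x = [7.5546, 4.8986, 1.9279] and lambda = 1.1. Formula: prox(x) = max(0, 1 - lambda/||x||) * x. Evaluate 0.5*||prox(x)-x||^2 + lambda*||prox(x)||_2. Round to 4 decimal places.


Step 1: Compute ||x||.
||x|| = 9.2079
Step 2: Compute scaling factor.
scale = max(0, 1 - 1.1/9.2079) = 0.8805
Step 3: prox(x) = [6.6521, 4.3134, 1.6976]
||prox(x)|| = 8.1079
Step 4: Proximal objective.
0.5*||prox-x||^2 = 0.605
lambda*||prox|| = 8.9187
Total = 9.5237


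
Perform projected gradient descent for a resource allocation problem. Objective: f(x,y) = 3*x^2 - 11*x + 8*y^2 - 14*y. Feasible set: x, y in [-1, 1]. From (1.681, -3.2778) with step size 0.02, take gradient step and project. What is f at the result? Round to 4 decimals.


Step 1: Compute gradient at (1.681, -3.2778).
grad_x = 2*3*1.681 - 11 = -0.914
grad_y = 2*8*-3.2778 - 14 = -66.4448
Step 2: Gradient step.
x_raw = 1.681 - 0.02*-0.914 = 1.6993
y_raw = -3.2778 - 0.02*-66.4448 = -1.9489
Step 3: Project onto [-1, 1].
x_proj = clip(1.6993) = 1.0
y_proj = clip(-1.9489) = -1.0
Step 4: Evaluate f.
f(1.0, -1.0) = 14.0


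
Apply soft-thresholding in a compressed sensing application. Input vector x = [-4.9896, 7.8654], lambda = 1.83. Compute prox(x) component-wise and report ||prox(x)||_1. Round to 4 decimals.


Soft-thresholding with lambda = 1.83:
prox(-4.9896) = sign(-4.9896)*max(|-4.9896| - 1.83, 0) = -3.1596
prox(7.8654) = sign(7.8654)*max(|7.8654| - 1.83, 0) = 6.0354
prox(x) = [-3.1596, 6.0354]
||prox(x)||_1 = 3.1596 + 6.0354 = 9.195


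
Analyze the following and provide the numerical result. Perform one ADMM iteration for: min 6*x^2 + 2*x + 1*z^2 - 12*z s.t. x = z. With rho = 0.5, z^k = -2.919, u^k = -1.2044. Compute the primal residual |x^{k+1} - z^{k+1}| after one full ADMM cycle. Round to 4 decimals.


ADMM iteration with rho = 0.5, z^k = -2.919, u^k = -1.2044
Step 1: x-update.
Minimize 6*x^2 + 2*x + (0.5/2)*(x + 2.919 - 1.2044)^2
FOC: (2*6 + 0.5)*x = -2 + 0.5*(-2.919 + 1.2044)
x^{k+1} = -0.2286
Step 2: z-update.
Minimize 1*z^2 - 12*z + (0.5/2)*(-0.2286 - z - 1.2044)^2
FOC: (2*1 + 0.5)*z = 12 + 0.5*(-0.2286 - 1.2044)
z^{k+1} = 4.5134
Step 3: u-update.
u^{k+1} = -1.2044 - 0.2286 - 4.5134 = -5.9464
Step 4: Primal residual = |-0.2286 - 4.5134| = 4.742


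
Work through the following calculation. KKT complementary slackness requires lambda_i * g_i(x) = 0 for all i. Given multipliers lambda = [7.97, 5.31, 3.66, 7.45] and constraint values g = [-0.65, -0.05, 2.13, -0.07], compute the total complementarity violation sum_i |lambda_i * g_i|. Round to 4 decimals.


KKT complementary slackness check:
lambda_1 * g_1 = 7.97 * -0.65 = -5.1805
lambda_2 * g_2 = 5.31 * -0.05 = -0.2655
lambda_3 * g_3 = 3.66 * 2.13 = 7.7958
lambda_4 * g_4 = 7.45 * -0.07 = -0.5215
Total violation = 5.1805 + 0.2655 + 7.7958 + 0.5215 = 13.7633


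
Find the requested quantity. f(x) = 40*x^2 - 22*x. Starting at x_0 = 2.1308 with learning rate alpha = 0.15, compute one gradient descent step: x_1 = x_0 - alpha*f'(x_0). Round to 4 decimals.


We compute the gradient at x_0 and apply the update.
f'(x) = 80*x - 22
f'(2.1308) = 80*2.1308 - 22 = 148.464
x_1 = 2.1308 - 0.15*148.464 = -20.1388


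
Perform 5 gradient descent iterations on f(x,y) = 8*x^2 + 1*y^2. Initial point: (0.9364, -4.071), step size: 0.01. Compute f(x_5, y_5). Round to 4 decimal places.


Gradient descent on f(x,y) = 8*x^2 + 1*y^2.
Starting point: (0.9364, -4.071), alpha = 0.01
Step 1: grad_x = 2*8*0.9364 = 14.9824, grad_y = 2*1*-4.071 = -8.142
  x_1 = 0.9364 - 0.01*14.9824 = 0.7866
  y_1 = -4.071 - 0.01*-8.142 = -3.9896
Step 2: grad_x = 2*8*0.7866 = 12.5852, grad_y = 2*1*-3.9896 = -7.9792
  x_2 = 0.7866 - 0.01*12.5852 = 0.6607
  y_2 = -3.9896 - 0.01*-7.9792 = -3.9098
Step 3: grad_x = 2*8*0.6607 = 10.5716, grad_y = 2*1*-3.9098 = -7.8196
  x_3 = 0.6607 - 0.01*10.5716 = 0.555
  y_3 = -3.9098 - 0.01*-7.8196 = -3.8316
Step 4: grad_x = 2*8*0.555 = 8.8801, grad_y = 2*1*-3.8316 = -7.6632
  x_4 = 0.555 - 0.01*8.8801 = 0.4662
  y_4 = -3.8316 - 0.01*-7.6632 = -3.755
Step 5: grad_x = 2*8*0.4662 = 7.4593, grad_y = 2*1*-3.755 = -7.5099
  x_5 = 0.4662 - 0.01*7.4593 = 0.3916
  y_5 = -3.755 - 0.01*-7.5099 = -3.6799
f(0.3916, -3.6799) = 8*0.3916^2 + 1*(-3.6799)^2 = 14.7683


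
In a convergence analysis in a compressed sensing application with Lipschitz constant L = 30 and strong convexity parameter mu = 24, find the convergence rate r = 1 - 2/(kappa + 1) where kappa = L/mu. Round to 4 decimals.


Step 1: Compute the condition number.
kappa = L/mu = 30/24 = 1.25
Step 2: Compute the convergence rate.
r = 1 - 2/(kappa + 1) = 1 - 2*mu/(L + mu) = (L - mu)/(L + mu) = 6/54 = 0.1111


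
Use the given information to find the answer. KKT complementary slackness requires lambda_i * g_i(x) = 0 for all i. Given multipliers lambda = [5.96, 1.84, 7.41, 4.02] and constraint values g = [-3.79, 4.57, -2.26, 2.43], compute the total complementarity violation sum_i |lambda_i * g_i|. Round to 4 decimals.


KKT complementary slackness check:
lambda_1 * g_1 = 5.96 * -3.79 = -22.5884
lambda_2 * g_2 = 1.84 * 4.57 = 8.4088
lambda_3 * g_3 = 7.41 * -2.26 = -16.7466
lambda_4 * g_4 = 4.02 * 2.43 = 9.7686
Total violation = 22.5884 + 8.4088 + 16.7466 + 9.7686 = 57.5124


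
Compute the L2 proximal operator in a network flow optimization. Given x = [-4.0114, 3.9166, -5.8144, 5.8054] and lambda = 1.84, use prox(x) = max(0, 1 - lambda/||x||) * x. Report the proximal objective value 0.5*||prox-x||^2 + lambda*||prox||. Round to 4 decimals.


Step 1: Compute ||x||.
||x|| = 9.9469
Step 2: Compute scaling factor.
scale = max(0, 1 - 1.84/9.9469) = 0.815
Step 3: prox(x) = [-3.2694, 3.1921, -4.7388, 4.7315]
||prox(x)|| = 8.1069
Step 4: Proximal objective.
0.5*||prox-x||^2 = 1.6928
lambda*||prox|| = 14.9167
Total = 16.6095


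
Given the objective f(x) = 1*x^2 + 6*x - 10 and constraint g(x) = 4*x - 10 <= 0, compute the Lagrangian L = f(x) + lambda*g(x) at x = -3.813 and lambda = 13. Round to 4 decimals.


Step 1: Evaluate f(x).
f(-3.813) = 1*(-3.813)^2 + 6*(-3.813) - 10 = -18.339
Step 2: Evaluate g(x).
g(-3.813) = 4*-3.813 - 10 = -25.252
Step 3: Compute Lagrangian.
L = -18.339 + 13*-25.252 = -346.615


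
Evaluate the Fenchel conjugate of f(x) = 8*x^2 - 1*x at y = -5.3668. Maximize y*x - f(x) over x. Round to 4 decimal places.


f*(y) = sup_x {y*x - a*x^2 - b*x} = sup_x {(y-b)*x - a*x^2}
FOC: (y - b) - 2a*x = 0 => x* = (y - b)/(2a)
x* = (-5.3668 + 1)/(2*8) = -0.2729
f*(-5.3668) = (y-b)^2/(4a) = (-5.3668 + 1)^2/(4*8)
= 19.0689/32 = 0.5959


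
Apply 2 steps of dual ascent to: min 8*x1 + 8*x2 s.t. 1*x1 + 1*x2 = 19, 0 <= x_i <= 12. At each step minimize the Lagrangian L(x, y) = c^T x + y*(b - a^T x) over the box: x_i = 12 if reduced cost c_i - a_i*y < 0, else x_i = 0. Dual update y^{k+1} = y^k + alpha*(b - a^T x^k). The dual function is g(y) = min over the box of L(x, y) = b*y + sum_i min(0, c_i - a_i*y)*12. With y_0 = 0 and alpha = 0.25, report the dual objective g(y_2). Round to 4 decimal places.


Dual ascent for LP: min 8*x1 + 8*x2, 1*x1 + 1*x2 = 19, 0 <= x_i <= 12
Step 1: y^k = 0.0, reduced costs: (8.0, 8.0)
  x^k = (0.0, 0.0), subgradient = b - a^T x = 19.0
  y^{k+1} = 0.0 + 0.25*19.0 = 4.75
Step 2: y^k = 4.75, reduced costs: (3.25, 3.25)
  x^k = (0.0, 0.0), subgradient = b - a^T x = 19.0
  y^{k+1} = 4.75 + 0.25*19.0 = 9.5
Dual objective at y_2 = 9.5: reduced costs (-1.5, -1.5), box minimizer x = (12.0, 12.0)
g(y_2) = b*y + (c1 - a1*y)*x1 + (c2 - a2*y)*x2 = 19*9.5 + (-1.5)*12.0 + (-1.5)*12.0 = 180.5 - 18.0 - 18.0 = 144.5


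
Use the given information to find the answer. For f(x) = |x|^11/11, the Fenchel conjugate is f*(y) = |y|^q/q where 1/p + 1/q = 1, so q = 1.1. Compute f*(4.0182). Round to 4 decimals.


The conjugate exponent q satisfies 1/p + 1/q = 1.
p = 11, so q = 11/(11 - 1) = 1.1
|y|^q = 4.0182^1.1 = 4.6178
f*(4.0182) = 4.6178 / 1.1 = 4.198


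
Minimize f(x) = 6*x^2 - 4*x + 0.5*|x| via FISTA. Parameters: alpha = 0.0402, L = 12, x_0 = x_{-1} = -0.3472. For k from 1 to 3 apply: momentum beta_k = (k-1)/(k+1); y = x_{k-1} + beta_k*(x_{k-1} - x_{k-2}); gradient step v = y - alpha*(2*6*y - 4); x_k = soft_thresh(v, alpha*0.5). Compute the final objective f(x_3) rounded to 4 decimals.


FISTA on f(x) = 6*x^2 - 4*x + 0.5*|x|
L = 12, alpha = 0.0402
Iteration 1: beta = 0.0, y = -0.3472 + 0.0*(-0.3472 + 0.3472) = -0.3472
  grad(y) = -8.1664, v = y - alpha*grad = -0.0189
  prox(v) = soft_thresh(-0.0189, 0.0201) = 0.0
Iteration 2: beta = 0.3333, y = 0.0 + 0.3333*(0.0 + 0.3472) = 0.1157
  grad(y) = -2.6112, v = y - alpha*grad = 0.2207
  prox(v) = soft_thresh(0.2207, 0.0201) = 0.2006
Iteration 3: beta = 0.5, y = 0.2006 + 0.5*(0.2006 - 0.0) = 0.3009
  grad(y) = -0.3891, v = y - alpha*grad = 0.3165
  prox(v) = soft_thresh(0.3165, 0.0201) = 0.2964
f(x_3) = 6*0.2964^2 - 4*0.2964 + 0.5*|0.2964| = -0.5103


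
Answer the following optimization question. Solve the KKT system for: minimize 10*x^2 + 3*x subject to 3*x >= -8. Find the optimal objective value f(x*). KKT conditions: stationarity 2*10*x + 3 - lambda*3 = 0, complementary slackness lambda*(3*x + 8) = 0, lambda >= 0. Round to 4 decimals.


Step 1: Try lambda = 0 (constraint inactive).
Stationarity: 2*10*x + 3 = 0
x* = -3/(2*10) = -0.15
Check constraint: 3*-0.15 = -0.45 >= -8 -- satisfied.
Step 2: Compute optimal value.
f(x*) = 10*(-0.15)^2 + 3*(-0.15) = -0.225


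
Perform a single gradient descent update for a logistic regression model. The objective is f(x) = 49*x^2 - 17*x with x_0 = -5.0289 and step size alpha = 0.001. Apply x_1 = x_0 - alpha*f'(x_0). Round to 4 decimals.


We compute the gradient at x_0 and apply the update.
f'(x) = 98*x - 17
f'(-5.0289) = 98*-5.0289 - 17 = -509.8322
x_1 = -5.0289 - 0.001*-509.8322 = -4.5191


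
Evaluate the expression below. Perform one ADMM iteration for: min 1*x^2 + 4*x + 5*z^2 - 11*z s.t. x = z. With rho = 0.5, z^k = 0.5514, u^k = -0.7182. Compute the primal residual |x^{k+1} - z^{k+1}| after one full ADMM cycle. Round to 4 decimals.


ADMM iteration with rho = 0.5, z^k = 0.5514, u^k = -0.7182
Step 1: x-update.
Minimize 1*x^2 + 4*x + (0.5/2)*(x - 0.5514 - 0.7182)^2
FOC: (2*1 + 0.5)*x = -4 + 0.5*(0.5514 + 0.7182)
x^{k+1} = -1.3461
Step 2: z-update.
Minimize 5*z^2 - 11*z + (0.5/2)*(-1.3461 - z - 0.7182)^2
FOC: (2*5 + 0.5)*z = 11 + 0.5*(-1.3461 - 0.7182)
z^{k+1} = 0.9493
Step 3: u-update.
u^{k+1} = -0.7182 - 1.3461 - 0.9493 = -3.0136
Step 4: Primal residual = |-1.3461 - 0.9493| = 2.2954


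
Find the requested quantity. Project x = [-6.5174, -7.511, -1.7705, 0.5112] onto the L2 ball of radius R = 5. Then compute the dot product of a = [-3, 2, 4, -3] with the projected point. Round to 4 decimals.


Step 1: Compute ||x|| (intermediates to 6 decimals).
||x|| = sqrt((-6.5174)^2 + (-7.511)^2 + (-1.7705)^2 + 0.5112^2) = 10.113734
Step 2: Project.
Since ||x|| > R, scale = R/||x|| = 5/10.113734 = 0.494377, proj(x) = scale * x
proj(x) = [-3.222053, -3.713266, -0.875294, 0.252726]
Step 3: Dot product.
a^T * proj(x) = -3*(-3.222053) + 2*(-3.713266) + 4*(-0.875294) - 3*0.252726 = -2.0197


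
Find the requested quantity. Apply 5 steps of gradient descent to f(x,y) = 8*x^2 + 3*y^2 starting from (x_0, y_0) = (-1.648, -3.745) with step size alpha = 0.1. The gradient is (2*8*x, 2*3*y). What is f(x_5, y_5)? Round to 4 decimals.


Gradient descent on f(x,y) = 8*x^2 + 3*y^2.
Starting point: (-1.648, -3.745), alpha = 0.1
Step 1: grad_x = 2*8*-1.648 = -26.368, grad_y = 2*3*-3.745 = -22.47
  x_1 = -1.648 - 0.1*-26.368 = 0.9888
  y_1 = -3.745 - 0.1*-22.47 = -1.498
Step 2: grad_x = 2*8*0.9888 = 15.8208, grad_y = 2*3*-1.498 = -8.988
  x_2 = 0.9888 - 0.1*15.8208 = -0.5933
  y_2 = -1.498 - 0.1*-8.988 = -0.5992
Step 3: grad_x = 2*8*-0.5933 = -9.4925, grad_y = 2*3*-0.5992 = -3.5952
  x_3 = -0.5933 - 0.1*-9.4925 = 0.356
  y_3 = -0.5992 - 0.1*-3.5952 = -0.2397
Step 4: grad_x = 2*8*0.356 = 5.6955, grad_y = 2*3*-0.2397 = -1.4381
  x_4 = 0.356 - 0.1*5.6955 = -0.2136
  y_4 = -0.2397 - 0.1*-1.4381 = -0.0959
Step 5: grad_x = 2*8*-0.2136 = -3.4173, grad_y = 2*3*-0.0959 = -0.5752
  x_5 = -0.2136 - 0.1*-3.4173 = 0.1281
  y_5 = -0.0959 - 0.1*-0.5752 = -0.0383
f(0.1281, -0.0383) = 8*0.1281^2 + 3*(-0.0383)^2 = 0.1358


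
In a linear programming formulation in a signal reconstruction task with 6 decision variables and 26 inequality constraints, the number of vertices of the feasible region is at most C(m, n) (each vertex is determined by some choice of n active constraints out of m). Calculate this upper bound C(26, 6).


Each vertex corresponds to some choice of n active constraints out of m, so the number of vertices is at most C(m, n) = m! / (n!(m-n)!).
m = 26, n = 6
Numerator: 26 * 25 * 24 * 23 * 22 * 21
Denominator: 6! = 720
C(26, 6) = 230230


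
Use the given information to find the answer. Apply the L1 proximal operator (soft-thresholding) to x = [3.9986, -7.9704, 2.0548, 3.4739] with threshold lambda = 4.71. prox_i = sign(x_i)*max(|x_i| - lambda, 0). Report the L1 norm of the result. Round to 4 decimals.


Soft-thresholding with lambda = 4.71:
prox(3.9986) = sign(3.9986)*max(|3.9986| - 4.71, 0) = 0.0
prox(-7.9704) = sign(-7.9704)*max(|-7.9704| - 4.71, 0) = -3.2604
prox(2.0548) = sign(2.0548)*max(|2.0548| - 4.71, 0) = 0.0
prox(3.4739) = sign(3.4739)*max(|3.4739| - 4.71, 0) = 0.0
prox(x) = [0.0, -3.2604, 0.0, 0.0]
||prox(x)||_1 = 0.0 + 3.2604 + 0.0 + 0.0 = 3.2604


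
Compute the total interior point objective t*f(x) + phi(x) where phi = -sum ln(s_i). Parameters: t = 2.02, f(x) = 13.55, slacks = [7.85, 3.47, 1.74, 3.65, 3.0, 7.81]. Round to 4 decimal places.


Step 1: Compute log-barrier.
ln values: [2.0605, 1.2442, 0.5539, 1.2947, 1.0986, 2.0554]
phi = -(2.0605 + 1.2442 + 0.5539 + 1.2947 + 1.0986 + 2.0554) = -8.3073
Step 2: Compute augmented objective.
t*f(x) = 2.02*13.55 = 27.371
Total = 27.371 - 8.3073 = 19.0637


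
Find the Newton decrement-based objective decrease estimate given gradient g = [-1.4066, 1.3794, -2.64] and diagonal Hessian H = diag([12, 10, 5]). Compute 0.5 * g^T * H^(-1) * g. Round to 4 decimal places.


Step 1: H is diagonal, so H^(-1) * g = [-0.1172, 0.1379, -0.528].
Step 2: g^T H^(-1) g = sum_i g_i^2 / H_ii
  = (-1.4066)^2/12 + (1.3794)^2/10 + (-2.64)^2/5
  = 0.1649 + 0.1903 + 1.3939 = 1.7491
Step 3: Objective decrease = 0.5 * g^T H^(-1) g = 0.8745


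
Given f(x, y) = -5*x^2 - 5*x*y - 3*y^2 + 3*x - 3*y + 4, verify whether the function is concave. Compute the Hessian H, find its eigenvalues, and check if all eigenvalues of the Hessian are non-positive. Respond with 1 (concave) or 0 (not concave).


The Hessian of f(x,y) = -5*x^2 - 5*x*y - 3*y^2 + 3*x - 3*y + 4 is:
H = [[-10, -5], [-5, -6]]
Trace = -10 - 6 = -16
Determinant = -10*-6 - (-5)^2 = 35
Discriminant = (-16)^2 - 4*35 = 116.0
Eigenvalues: lambda_1 = -13.3852, lambda_2 = -2.6148
The function is concave.

1


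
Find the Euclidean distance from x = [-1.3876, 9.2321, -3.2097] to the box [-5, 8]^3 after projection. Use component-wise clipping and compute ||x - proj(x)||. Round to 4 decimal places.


Project each component onto [-5, 8].
clip(-1.3876) = -1.3876, clip(9.2321) = 8.0, clip(-3.2097) = -3.2097
Projection = [-1.3876, 8.0, -3.2097]
Squared diffs: [0.0, 1.5181, 0.0]
Distance = sqrt(1.5181) = 1.2321


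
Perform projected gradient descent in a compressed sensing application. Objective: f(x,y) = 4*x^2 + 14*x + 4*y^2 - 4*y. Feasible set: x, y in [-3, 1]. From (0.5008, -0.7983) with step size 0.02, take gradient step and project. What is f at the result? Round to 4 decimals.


Step 1: Compute gradient at (0.5008, -0.7983).
grad_x = 2*4*0.5008 + 14 = 18.0064
grad_y = 2*4*-0.7983 - 4 = -10.3864
Step 2: Gradient step.
x_raw = 0.5008 - 0.02*18.0064 = 0.1407
y_raw = -0.7983 - 0.02*-10.3864 = -0.5906
Step 3: Project onto [-3, 1].
x_proj = clip(0.1407) = 0.1407
y_proj = clip(-0.5906) = -0.5906
Step 4: Evaluate f.
f(0.1407, -0.5906) = 5.806


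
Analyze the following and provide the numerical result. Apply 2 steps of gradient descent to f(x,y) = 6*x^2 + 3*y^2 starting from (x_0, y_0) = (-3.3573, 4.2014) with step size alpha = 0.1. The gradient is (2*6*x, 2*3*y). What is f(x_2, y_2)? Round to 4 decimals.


Gradient descent on f(x,y) = 6*x^2 + 3*y^2.
Starting point: (-3.3573, 4.2014), alpha = 0.1
Step 1: grad_x = 2*6*-3.3573 = -40.2876, grad_y = 2*3*4.2014 = 25.2084
  x_1 = -3.3573 - 0.1*-40.2876 = 0.6715
  y_1 = 4.2014 - 0.1*25.2084 = 1.6806
Step 2: grad_x = 2*6*0.6715 = 8.0575, grad_y = 2*3*1.6806 = 10.0834
  x_2 = 0.6715 - 0.1*8.0575 = -0.1343
  y_2 = 1.6806 - 0.1*10.0834 = 0.6722
f(-0.1343, 0.6722) = 6*(-0.1343)^2 + 3*0.6722^2 = 1.4639


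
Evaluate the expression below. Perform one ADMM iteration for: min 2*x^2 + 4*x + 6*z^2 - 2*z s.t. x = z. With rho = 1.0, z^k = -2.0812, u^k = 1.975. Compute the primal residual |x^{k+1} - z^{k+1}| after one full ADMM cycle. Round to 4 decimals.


ADMM iteration with rho = 1.0, z^k = -2.0812, u^k = 1.975
Step 1: x-update.
Minimize 2*x^2 + 4*x + (1.0/2)*(x + 2.0812 + 1.975)^2
FOC: (2*2 + 1.0)*x = -4 + 1.0*(-2.0812 - 1.975)
x^{k+1} = -1.6112
Step 2: z-update.
Minimize 6*z^2 - 2*z + (1.0/2)*(-1.6112 - z + 1.975)^2
FOC: (2*6 + 1.0)*z = 2 + 1.0*(-1.6112 + 1.975)
z^{k+1} = 0.1818
Step 3: u-update.
u^{k+1} = 1.975 - 1.6112 - 0.1818 = 0.1819
Step 4: Primal residual = |-1.6112 - 0.1818| = 1.7931


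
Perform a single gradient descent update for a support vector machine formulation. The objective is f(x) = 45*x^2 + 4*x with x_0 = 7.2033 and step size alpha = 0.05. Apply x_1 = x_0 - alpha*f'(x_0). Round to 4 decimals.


We compute the gradient at x_0 and apply the update.
f'(x) = 90*x + 4
f'(7.2033) = 90*7.2033 + 4 = 652.297
x_1 = 7.2033 - 0.05*652.297 = -25.4116


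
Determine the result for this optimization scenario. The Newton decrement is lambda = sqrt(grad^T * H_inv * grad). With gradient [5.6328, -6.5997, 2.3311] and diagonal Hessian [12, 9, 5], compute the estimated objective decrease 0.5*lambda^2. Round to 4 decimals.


Step 1: H is diagonal, so H^(-1) * g = [0.4694, -0.7333, 0.4662].
Step 2: g^T H^(-1) g = sum_i g_i^2 / H_ii
  = (5.6328)^2/12 + (-6.5997)^2/9 + (2.3311)^2/5
  = 2.644 + 4.8396 + 1.0868 = 8.5704
Step 3: Objective decrease = 0.5 * g^T H^(-1) g = 4.2852


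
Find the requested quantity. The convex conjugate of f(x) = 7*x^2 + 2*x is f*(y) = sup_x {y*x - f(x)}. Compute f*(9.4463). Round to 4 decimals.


f*(y) = sup_x {y*x - a*x^2 - b*x} = sup_x {(y-b)*x - a*x^2}
FOC: (y - b) - 2a*x = 0 => x* = (y - b)/(2a)
x* = (9.4463 - 2)/(2*7) = 0.5319
f*(9.4463) = (y-b)^2/(4a) = (9.4463 - 2)^2/(4*7)
= 55.4474/28 = 1.9803


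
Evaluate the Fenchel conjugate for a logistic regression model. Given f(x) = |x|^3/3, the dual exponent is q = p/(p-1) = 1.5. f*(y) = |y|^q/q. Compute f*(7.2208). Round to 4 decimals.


The conjugate exponent q satisfies 1/p + 1/q = 1.
p = 3, so q = 3/(3 - 1) = 1.5
|y|^q = 7.2208^1.5 = 19.4034
f*(7.2208) = 19.4034 / 1.5 = 12.9356


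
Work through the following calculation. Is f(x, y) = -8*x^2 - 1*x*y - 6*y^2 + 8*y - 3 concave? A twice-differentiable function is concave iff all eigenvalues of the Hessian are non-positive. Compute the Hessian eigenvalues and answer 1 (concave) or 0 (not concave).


The Hessian of f(x,y) = -8*x^2 - 1*x*y - 6*y^2 + 8*y - 3 is:
H = [[-16, -1], [-1, -12]]
Trace = -16 - 12 = -28
Determinant = -16*-12 - (-1)^2 = 191
Discriminant = (-28)^2 - 4*191 = 20.0
Eigenvalues: lambda_1 = -16.2361, lambda_2 = -11.7639
The function is concave.

1


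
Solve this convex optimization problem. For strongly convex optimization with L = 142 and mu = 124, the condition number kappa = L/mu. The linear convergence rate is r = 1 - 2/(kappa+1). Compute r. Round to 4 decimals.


Step 1: Compute the condition number.
kappa = L/mu = 142/124 = 1.1452
Step 2: Compute the convergence rate.
r = 1 - 2/(kappa + 1) = 1 - 2*mu/(L + mu) = (L - mu)/(L + mu) = 18/266 = 0.0677


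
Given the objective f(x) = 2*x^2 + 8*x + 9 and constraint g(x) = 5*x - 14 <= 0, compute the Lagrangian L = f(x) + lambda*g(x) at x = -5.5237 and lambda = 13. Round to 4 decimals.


Step 1: Evaluate f(x).
f(-5.5237) = 2*(-5.5237)^2 + 8*(-5.5237) + 9 = 25.8329
Step 2: Evaluate g(x).
g(-5.5237) = 5*-5.5237 - 14 = -41.6185
Step 3: Compute Lagrangian.
L = 25.8329 + 13*-41.6185 = -515.2076


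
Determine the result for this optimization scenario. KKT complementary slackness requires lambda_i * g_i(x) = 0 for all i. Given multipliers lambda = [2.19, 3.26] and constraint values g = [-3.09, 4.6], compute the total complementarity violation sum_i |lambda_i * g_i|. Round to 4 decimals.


KKT complementary slackness check:
lambda_1 * g_1 = 2.19 * -3.09 = -6.7671
lambda_2 * g_2 = 3.26 * 4.6 = 14.996
Total violation = 6.7671 + 14.996 = 21.7631


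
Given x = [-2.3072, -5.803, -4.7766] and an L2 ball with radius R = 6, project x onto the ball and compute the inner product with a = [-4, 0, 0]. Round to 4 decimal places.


Step 1: Compute ||x|| (intermediates to 6 decimals).
||x|| = sqrt((-2.3072)^2 + (-5.803)^2 + (-4.7766)^2) = 7.862181
Step 2: Project.
Since ||x|| > R, scale = R/||x|| = 6/7.862181 = 0.763147, proj(x) = scale * x
proj(x) = [-1.760733, -4.428542, -3.645248]
Step 3: Dot product.
a^T * proj(x) = -4*(-1.760733) + 0*(-4.428542) + 0*(-3.645248) = 7.0429


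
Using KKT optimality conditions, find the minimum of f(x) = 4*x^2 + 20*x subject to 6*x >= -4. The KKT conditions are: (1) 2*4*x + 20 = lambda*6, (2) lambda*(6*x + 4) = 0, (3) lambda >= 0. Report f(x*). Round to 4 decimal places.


Step 1: Try lambda = 0 (constraint inactive).
x_unc = -20/(2*4) = -2.5
Check: 6*-2.5 = -15.0 < -4 -- violated!
Step 2: Constraint must be active: 6*x = -4
x* = -4/6 = -2/3 = -0.6667 (rounded; the exact value -2/3 is used below)
lambda = (2*4*(-2/3) + 20)/6 = 2.4444
Step 3: Compute optimal value.
f(x*) = 4*(-2/3)^2 + 20*(-2/3) = -11.5556


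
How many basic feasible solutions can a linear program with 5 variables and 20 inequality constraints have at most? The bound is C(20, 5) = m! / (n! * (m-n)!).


Each vertex corresponds to some choice of n active constraints out of m, so the number of vertices is at most C(m, n) = m! / (n!(m-n)!).
m = 20, n = 5
Numerator: 20 * 19 * 18 * 17 * 16
Denominator: 5! = 120
C(20, 5) = 15504


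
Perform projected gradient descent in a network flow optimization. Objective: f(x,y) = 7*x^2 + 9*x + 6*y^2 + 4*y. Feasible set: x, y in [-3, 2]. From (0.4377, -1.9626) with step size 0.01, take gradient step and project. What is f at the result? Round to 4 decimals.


Step 1: Compute gradient at (0.4377, -1.9626).
grad_x = 2*7*0.4377 + 9 = 15.1278
grad_y = 2*6*-1.9626 + 4 = -19.5512
Step 2: Gradient step.
x_raw = 0.4377 - 0.01*15.1278 = 0.2864
y_raw = -1.9626 - 0.01*-19.5512 = -1.7671
Step 3: Project onto [-3, 2].
x_proj = clip(0.2864) = 0.2864
y_proj = clip(-1.7671) = -1.7671
Step 4: Evaluate f.
f(0.2864, -1.7671) = 14.8193


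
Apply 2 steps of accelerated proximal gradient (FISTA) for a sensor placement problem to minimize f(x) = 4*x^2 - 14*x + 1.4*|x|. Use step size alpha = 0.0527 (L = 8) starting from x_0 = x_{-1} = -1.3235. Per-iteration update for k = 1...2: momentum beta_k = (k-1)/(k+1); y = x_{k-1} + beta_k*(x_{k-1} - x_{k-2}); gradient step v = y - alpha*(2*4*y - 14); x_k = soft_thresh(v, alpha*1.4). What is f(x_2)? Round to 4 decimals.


FISTA on f(x) = 4*x^2 - 14*x + 1.4*|x|
L = 8, alpha = 0.0527
Iteration 1: beta = 0.0, y = -1.3235 + 0.0*(-1.3235 + 1.3235) = -1.3235
  grad(y) = -24.588, v = y - alpha*grad = -0.0277
  prox(v) = soft_thresh(-0.0277, 0.0738) = 0.0
Iteration 2: beta = 0.3333, y = 0.0 + 0.3333*(0.0 + 1.3235) = 0.4412
  grad(y) = -10.4707, v = y - alpha*grad = 0.993
  prox(v) = soft_thresh(0.993, 0.0738) = 0.9192
f(x_2) = 4*0.9192^2 - 14*0.9192 + 1.4*|0.9192| = -8.2022


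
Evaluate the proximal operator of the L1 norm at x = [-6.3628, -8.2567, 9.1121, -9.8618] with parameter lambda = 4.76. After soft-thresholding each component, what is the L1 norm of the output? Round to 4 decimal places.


Soft-thresholding with lambda = 4.76:
prox(-6.3628) = sign(-6.3628)*max(|-6.3628| - 4.76, 0) = -1.6028
prox(-8.2567) = sign(-8.2567)*max(|-8.2567| - 4.76, 0) = -3.4967
prox(9.1121) = sign(9.1121)*max(|9.1121| - 4.76, 0) = 4.3521
prox(-9.8618) = sign(-9.8618)*max(|-9.8618| - 4.76, 0) = -5.1018
prox(x) = [-1.6028, -3.4967, 4.3521, -5.1018]
||prox(x)||_1 = 1.6028 + 3.4967 + 4.3521 + 5.1018 = 14.5534


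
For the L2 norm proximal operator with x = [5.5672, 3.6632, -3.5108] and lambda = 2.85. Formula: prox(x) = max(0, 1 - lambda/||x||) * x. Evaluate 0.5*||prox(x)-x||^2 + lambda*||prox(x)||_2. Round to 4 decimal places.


Step 1: Compute ||x||.
||x|| = 7.5325
Step 2: Compute scaling factor.
scale = max(0, 1 - 2.85/7.5325) = 0.6216
Step 3: prox(x) = [3.4608, 2.2772, -2.1825]
||prox(x)|| = 4.6825
Step 4: Proximal objective.
0.5*||prox-x||^2 = 4.0613
lambda*||prox|| = 13.3451
Total = 17.4064


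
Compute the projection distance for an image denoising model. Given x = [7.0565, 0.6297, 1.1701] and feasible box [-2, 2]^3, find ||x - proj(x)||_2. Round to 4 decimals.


Project each component onto [-2, 2].
clip(7.0565) = 2.0, clip(0.6297) = 0.6297, clip(1.1701) = 1.1701
Projection = [2.0, 0.6297, 1.1701]
Squared diffs: [25.5682, 0.0, 0.0]
Distance = sqrt(25.5682) = 5.0565


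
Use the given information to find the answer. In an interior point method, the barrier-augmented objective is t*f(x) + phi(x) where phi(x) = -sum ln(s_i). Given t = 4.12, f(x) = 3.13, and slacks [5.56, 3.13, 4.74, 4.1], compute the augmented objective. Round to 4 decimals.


Step 1: Compute log-barrier.
ln values: [1.7156, 1.141, 1.556, 1.411]
phi = -(1.7156 + 1.141 + 1.556 + 1.411) = -5.8237
Step 2: Compute augmented objective.
t*f(x) = 4.12*3.13 = 12.8956
Total = 12.8956 - 5.8237 = 7.0719


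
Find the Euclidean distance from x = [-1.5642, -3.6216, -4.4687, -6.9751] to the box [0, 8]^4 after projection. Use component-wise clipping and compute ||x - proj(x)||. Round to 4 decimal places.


Project each component onto [0, 8].
clip(-1.5642) = 0.0, clip(-3.6216) = 0.0, clip(-4.4687) = 0.0, clip(-6.9751) = 0.0
Projection = [0.0, 0.0, 0.0, 0.0]
Squared diffs: [2.4467, 13.116, 19.9693, 48.652]
Distance = sqrt(84.184) = 9.1752


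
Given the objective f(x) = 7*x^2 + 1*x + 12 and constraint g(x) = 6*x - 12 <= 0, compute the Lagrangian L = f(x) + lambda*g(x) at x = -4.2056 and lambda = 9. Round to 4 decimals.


Step 1: Evaluate f(x).
f(-4.2056) = 7*(-4.2056)^2 + 1*(-4.2056) + 12 = 131.6039
Step 2: Evaluate g(x).
g(-4.2056) = 6*-4.2056 - 12 = -37.2336
Step 3: Compute Lagrangian.
L = 131.6039 + 9*-37.2336 = -203.4985


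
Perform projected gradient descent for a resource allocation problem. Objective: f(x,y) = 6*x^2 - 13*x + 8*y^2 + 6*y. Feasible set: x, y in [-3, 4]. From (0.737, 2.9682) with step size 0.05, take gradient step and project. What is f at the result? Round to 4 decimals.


Step 1: Compute gradient at (0.737, 2.9682).
grad_x = 2*6*0.737 - 13 = -4.156
grad_y = 2*8*2.9682 + 6 = 53.4912
Step 2: Gradient step.
x_raw = 0.737 - 0.05*-4.156 = 0.9448
y_raw = 2.9682 - 0.05*53.4912 = 0.2936
Step 3: Project onto [-3, 4].
x_proj = clip(0.9448) = 0.9448
y_proj = clip(0.2936) = 0.2936
Step 4: Evaluate f.
f(0.9448, 0.2936) = -4.4749


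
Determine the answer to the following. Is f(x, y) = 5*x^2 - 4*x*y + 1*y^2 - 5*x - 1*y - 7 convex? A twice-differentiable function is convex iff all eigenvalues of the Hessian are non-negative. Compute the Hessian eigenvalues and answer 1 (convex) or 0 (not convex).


The Hessian of f(x,y) = 5*x^2 - 4*x*y + 1*y^2 - 5*x - 1*y - 7 is:
H = [[10, -4], [-4, 2]]
Trace = 10 + 2 = 12
Determinant = 10*2 - (-4)^2 = 4
Discriminant = (12)^2 - 4*4 = 128.0
Eigenvalues: lambda_1 = 0.3431, lambda_2 = 11.6569
The function is convex.

1


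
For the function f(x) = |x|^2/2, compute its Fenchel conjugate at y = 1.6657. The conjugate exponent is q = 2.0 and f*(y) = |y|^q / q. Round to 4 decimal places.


The conjugate exponent q satisfies 1/p + 1/q = 1.
p = 2, so q = 2/(2 - 1) = 2.0
|y|^q = 1.6657^2.0 = 2.7746
f*(1.6657) = 2.7746 / 2.0 = 1.3873


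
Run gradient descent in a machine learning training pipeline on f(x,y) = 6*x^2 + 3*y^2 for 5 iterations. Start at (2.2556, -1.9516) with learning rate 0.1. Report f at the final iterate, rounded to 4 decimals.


Gradient descent on f(x,y) = 6*x^2 + 3*y^2.
Starting point: (2.2556, -1.9516), alpha = 0.1
Step 1: grad_x = 2*6*2.2556 = 27.0672, grad_y = 2*3*-1.9516 = -11.7096
  x_1 = 2.2556 - 0.1*27.0672 = -0.4511
  y_1 = -1.9516 - 0.1*-11.7096 = -0.7806
Step 2: grad_x = 2*6*-0.4511 = -5.4134, grad_y = 2*3*-0.7806 = -4.6838
  x_2 = -0.4511 - 0.1*-5.4134 = 0.0902
  y_2 = -0.7806 - 0.1*-4.6838 = -0.3123
Step 3: grad_x = 2*6*0.0902 = 1.0827, grad_y = 2*3*-0.3123 = -1.8735
  x_3 = 0.0902 - 0.1*1.0827 = -0.018
  y_3 = -0.3123 - 0.1*-1.8735 = -0.1249
Step 4: grad_x = 2*6*-0.018 = -0.2165, grad_y = 2*3*-0.1249 = -0.7494
  x_4 = -0.018 - 0.1*-0.2165 = 0.0036
  y_4 = -0.1249 - 0.1*-0.7494 = -0.05
Step 5: grad_x = 2*6*0.0036 = 0.0433, grad_y = 2*3*-0.05 = -0.2998
  x_5 = 0.0036 - 0.1*0.0433 = -0.0007
  y_5 = -0.05 - 0.1*-0.2998 = -0.02
f(-0.0007, -0.02) = 6*(-0.0007)^2 + 3*(-0.02)^2 = 0.0012


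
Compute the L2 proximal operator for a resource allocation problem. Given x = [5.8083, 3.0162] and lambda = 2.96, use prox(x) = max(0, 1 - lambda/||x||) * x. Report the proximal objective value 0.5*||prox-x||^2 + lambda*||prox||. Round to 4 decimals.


Step 1: Compute ||x||.
||x|| = 6.5448
Step 2: Compute scaling factor.
scale = max(0, 1 - 2.96/6.5448) = 0.5477
Step 3: prox(x) = [3.1814, 1.6521]
||prox(x)|| = 3.5848
Step 4: Proximal objective.
0.5*||prox-x||^2 = 4.3808
lambda*||prox|| = 10.611
Total = 14.9917


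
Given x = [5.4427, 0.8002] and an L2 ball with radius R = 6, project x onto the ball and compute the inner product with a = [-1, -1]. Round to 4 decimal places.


Step 1: Compute ||x|| (intermediates to 6 decimals).
||x|| = sqrt(5.4427^2 + 0.8002^2) = 5.501209
Step 2: Project.
Since ||x|| <= R, proj = x (no scaling needed).
proj(x) = [5.4427, 0.8002]
Step 3: Dot product.
a^T * proj(x) = -1*5.4427 - 1*0.8002 = -6.2429


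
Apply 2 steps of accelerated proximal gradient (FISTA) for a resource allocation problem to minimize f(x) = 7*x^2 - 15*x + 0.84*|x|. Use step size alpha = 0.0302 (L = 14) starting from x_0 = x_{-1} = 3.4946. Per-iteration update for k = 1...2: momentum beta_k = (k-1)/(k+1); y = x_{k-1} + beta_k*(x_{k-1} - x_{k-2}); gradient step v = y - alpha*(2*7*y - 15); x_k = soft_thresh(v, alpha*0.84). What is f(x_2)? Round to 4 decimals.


FISTA on f(x) = 7*x^2 - 15*x + 0.84*|x|
L = 14, alpha = 0.0302
Iteration 1: beta = 0.0, y = 3.4946 + 0.0*(3.4946 - 3.4946) = 3.4946
  grad(y) = 33.9244, v = y - alpha*grad = 2.4701
  prox(v) = soft_thresh(2.4701, 0.0254) = 2.4447
Iteration 2: beta = 0.3333, y = 2.4447 + 0.3333*(2.4447 - 3.4946) = 2.0948
  grad(y) = 14.3265, v = y - alpha*grad = 1.6621
  prox(v) = soft_thresh(1.6621, 0.0254) = 1.6367
f(x_2) = 7*1.6367^2 - 15*1.6367 + 0.84*|1.6367| = -4.424


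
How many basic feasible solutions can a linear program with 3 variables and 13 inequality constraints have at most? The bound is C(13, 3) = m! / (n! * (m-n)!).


Each vertex corresponds to some choice of n active constraints out of m, so the number of vertices is at most C(m, n) = m! / (n!(m-n)!).
m = 13, n = 3
Numerator: 13 * 12 * 11
Denominator: 3! = 6
C(13, 3) = 286


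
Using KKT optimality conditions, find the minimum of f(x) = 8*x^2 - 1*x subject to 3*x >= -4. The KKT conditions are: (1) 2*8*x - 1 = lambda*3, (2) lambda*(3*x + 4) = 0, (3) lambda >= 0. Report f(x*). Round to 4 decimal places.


Step 1: Try lambda = 0 (constraint inactive).
Stationarity: 2*8*x - 1 = 0
x* = 1/(2*8) = 0.0625
Check constraint: 3*0.0625 = 0.1875 >= -4 -- satisfied.
Step 2: Compute optimal value.
f(x*) = 8*0.0625^2 - 1*0.0625 = -0.0313


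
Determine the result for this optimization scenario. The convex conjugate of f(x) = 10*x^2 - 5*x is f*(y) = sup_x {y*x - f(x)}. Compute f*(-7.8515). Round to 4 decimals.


f*(y) = sup_x {y*x - a*x^2 - b*x} = sup_x {(y-b)*x - a*x^2}
FOC: (y - b) - 2a*x = 0 => x* = (y - b)/(2a)
x* = (-7.8515 + 5)/(2*10) = -0.1426
f*(-7.8515) = (y-b)^2/(4a) = (-7.8515 + 5)^2/(4*10)
= 8.1311/40 = 0.2033


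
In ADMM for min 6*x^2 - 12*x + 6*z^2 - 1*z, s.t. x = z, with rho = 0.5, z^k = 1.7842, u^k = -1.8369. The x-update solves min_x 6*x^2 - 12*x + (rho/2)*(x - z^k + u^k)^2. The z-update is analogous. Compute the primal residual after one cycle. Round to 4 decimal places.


ADMM iteration with rho = 0.5, z^k = 1.7842, u^k = -1.8369
Step 1: x-update.
Minimize 6*x^2 - 12*x + (0.5/2)*(x - 1.7842 - 1.8369)^2
FOC: (2*6 + 0.5)*x = 12 + 0.5*(1.7842 + 1.8369)
x^{k+1} = 1.1048
Step 2: z-update.
Minimize 6*z^2 - 1*z + (0.5/2)*(1.1048 - z - 1.8369)^2
FOC: (2*6 + 0.5)*z = 1 + 0.5*(1.1048 - 1.8369)
z^{k+1} = 0.0507
Step 3: u-update.
u^{k+1} = -1.8369 + 1.1048 - 0.0507 = -0.7828
Step 4: Primal residual = |1.1048 - 0.0507| = 1.0541
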